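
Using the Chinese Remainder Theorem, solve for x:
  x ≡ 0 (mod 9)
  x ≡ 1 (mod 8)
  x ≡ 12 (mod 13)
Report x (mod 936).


Moduli 9, 8, 13 are pairwise coprime; by CRT there is a unique solution modulo M = 9 · 8 · 13 = 936.
Solve pairwise, accumulating the modulus:
  Start with x ≡ 0 (mod 9).
  Combine with x ≡ 1 (mod 8): since gcd(9, 8) = 1, we get a unique residue mod 72.
    Write x = 0 + 9·t and substitute into x ≡ 1 (mod 8): 9·t ≡ 1 − 0 = 1 (mod 8).
    Reduce coefficients mod 8: 1·t ≡ 1 (mod 8).
    So t ≡ 1 (mod 8).
    Then x = 0 + 9·1 = 9, valid modulo lcm(9, 8) = 72: x ≡ 9 (mod 72).
  Combine with x ≡ 12 (mod 13): since gcd(72, 13) = 1, we get a unique residue mod 936.
    Write x = 9 + 72·t and substitute into x ≡ 12 (mod 13): 72·t ≡ 12 − 9 = 3 (mod 13).
    Reduce coefficients mod 13: 7·t ≡ 3 (mod 13).
    The inverse of 7 mod 13 is 2 (since 7·2 = 14 = 1·13 + 1), so t ≡ 2·3 = 6 ≡ 6 (mod 13).
    Then x = 9 + 72·6 = 441, valid modulo lcm(72, 13) = 936: x ≡ 441 (mod 936).
Verify: 441 mod 9 = 0 ✓, 441 mod 8 = 1 ✓, 441 mod 13 = 12 ✓.

x ≡ 441 (mod 936).


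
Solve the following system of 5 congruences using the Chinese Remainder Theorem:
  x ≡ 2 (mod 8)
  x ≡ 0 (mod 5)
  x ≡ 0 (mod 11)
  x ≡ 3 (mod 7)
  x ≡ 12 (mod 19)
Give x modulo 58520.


Product of moduli M = 8 · 5 · 11 · 7 · 19 = 58520.
Merge one congruence at a time:
  Start: x ≡ 2 (mod 8).
  Combine with x ≡ 0 (mod 5); new modulus lcm = 40.
    Write x = 2 + 8·t and substitute into x ≡ 0 (mod 5): 8·t ≡ 0 − 2 = -2 (mod 5).
    Reduce coefficients mod 5: 3·t ≡ 3 (mod 5).
    The inverse of 3 mod 5 is 2 (since 3·2 = 6 = 1·5 + 1), so t ≡ 2·3 = 6 ≡ 1 (mod 5).
    Then x = 2 + 8·1 = 10, valid modulo lcm(8, 5) = 40: x ≡ 10 (mod 40).
  Combine with x ≡ 0 (mod 11); new modulus lcm = 440.
    Write x = 10 + 40·t and substitute into x ≡ 0 (mod 11): 40·t ≡ 0 − 10 = -10 (mod 11).
    Reduce coefficients mod 11: 7·t ≡ 1 (mod 11).
    The inverse of 7 mod 11 is 8 (since 7·8 = 56 = 5·11 + 1), so t ≡ 8·1 = 8 ≡ 8 (mod 11).
    Then x = 10 + 40·8 = 330, valid modulo lcm(40, 11) = 440: x ≡ 330 (mod 440).
  Combine with x ≡ 3 (mod 7); new modulus lcm = 3080.
    Write x = 330 + 440·t and substitute into x ≡ 3 (mod 7): 440·t ≡ 3 − 330 = -327 (mod 7).
    Reduce coefficients mod 7: 6·t ≡ 2 (mod 7).
    The inverse of 6 mod 7 is 6 (since 6·6 = 36 = 5·7 + 1), so t ≡ 6·2 = 12 ≡ 5 (mod 7).
    Then x = 330 + 440·5 = 2530, valid modulo lcm(440, 7) = 3080: x ≡ 2530 (mod 3080).
  Combine with x ≡ 12 (mod 19); new modulus lcm = 58520.
    Write x = 2530 + 3080·t and substitute into x ≡ 12 (mod 19): 3080·t ≡ 12 − 2530 = -2518 (mod 19).
    Reduce coefficients mod 19: 2·t ≡ 9 (mod 19).
    The inverse of 2 mod 19 is 10 (since 2·10 = 20 = 1·19 + 1), so t ≡ 10·9 = 90 ≡ 14 (mod 19).
    Then x = 2530 + 3080·14 = 45650, valid modulo lcm(3080, 19) = 58520: x ≡ 45650 (mod 58520).
Verify against each original: 45650 mod 8 = 2, 45650 mod 5 = 0, 45650 mod 11 = 0, 45650 mod 7 = 3, 45650 mod 19 = 12.

x ≡ 45650 (mod 58520).


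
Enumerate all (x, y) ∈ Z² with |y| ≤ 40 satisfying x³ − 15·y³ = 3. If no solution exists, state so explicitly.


The equation is x³ - 15y³ = 3. For fixed y, x³ = 15·y³ + 3, so a solution requires the RHS to be a perfect cube.
Strategy: iterate y from -40 to 40, compute RHS = 15·y³ + 3, and check whether it is a (positive or negative) perfect cube.
Check small values of y:
  y = 0: RHS = 3 is not a perfect cube.
  y = 1: RHS = 18 is not a perfect cube.
  y = -1: RHS = -12 is not a perfect cube.
  y = 2: RHS = 123 is not a perfect cube.
  y = -2: RHS = -117 is not a perfect cube.
  y = 3: RHS = 408 is not a perfect cube.
  y = -3: RHS = -402 is not a perfect cube.
Continuing the search up to |y| = 40 finds no solutions either.
No (x, y) in the scanned range satisfies the equation.

No integer solutions with |y| ≤ 40.


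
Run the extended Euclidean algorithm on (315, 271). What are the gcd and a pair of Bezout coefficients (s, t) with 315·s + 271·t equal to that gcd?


Euclidean algorithm on (315, 271) — divide until remainder is 0:
  315 = 1 · 271 + 44
  271 = 6 · 44 + 7
  44 = 6 · 7 + 2
  7 = 3 · 2 + 1
  2 = 2 · 1 + 0
gcd(315, 271) = 1.
Track Bezout coefficients alongside the remainders: start with r₀ = 315 = a·1 + b·0 (s = 1, t = 0) and r₁ = 271 = a·0 + b·1 (s = 0, t = 1); each new remainder r_{k+1} = r_{k-1} − q_k·r_k inherits s_{k+1} = s_{k-1} − q_k·s_k, t_{k+1} = t_{k-1} − q_k·t_k, so r_k = a·s_k + b·t_k at every step:
  q = 1: r = 44, s = 1 − 1·0 = 1, t = 0 − 1·1 = -1  (check: 315·1 + 271·(-1) = 44)
  q = 6: r = 7, s = 0 − 6·1 = -6, t = 1 − 6·(-1) = 7  (check: 315·(-6) + 271·7 = 7)
  q = 6: r = 2, s = 1 − 6·(-6) = 37, t = -1 − 6·7 = -43  (check: 315·37 + 271·(-43) = 2)
  q = 3: r = 1, s = -6 − 3·37 = -117, t = 7 − 3·(-43) = 136  (check: 315·(-117) + 271·136 = 1)
The row with r = 1 (the gcd) gives the Bezout coefficients s = -117, t = 136.
Result: 315 · (-117) + 271 · (136) = 1.

gcd(315, 271) = 1; s = -117, t = 136 (check: 315·(-117) + 271·136 = 1).


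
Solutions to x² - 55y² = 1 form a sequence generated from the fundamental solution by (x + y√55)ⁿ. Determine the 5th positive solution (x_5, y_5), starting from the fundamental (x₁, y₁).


Step 1: Find the fundamental solution (x₁, y₁) of x² - 55y² = 1.
  Expand √55 as a continued fraction. a₀ = ⌊√55⌋ = 7; iterate m_{k+1} = d_k·a_k − m_k, d_{k+1} = (55 − m_{k+1}²)/d_k, a_{k+1} = ⌊(a₀ + m_{k+1})/d_{k+1}⌋ (starting m₀ = 0, d₀ = 1), with convergents p_k = a_k·p_{k-1} + p_{k-2}, q_k = a_k·q_{k-1} + q_{k-2} (p₋₁ = 1, q₋₁ = 0):
  k = 0: a₀ = 7; p₀/q₀ = 7/1; p₀² − 55·q₀² = 49 − 55 = -6.
  k = 1: m = 7, d = 6, a = ⌊(7 + 7)/6⌋ = 2; p/q = (2·7 + 1)/(2·1 + 0) = 15/2; p² − 55·q² = 225 − 220 = 5.
  k = 2: m = 5, d = 5, a = ⌊(7 + 5)/5⌋ = 2; p/q = (2·15 + 7)/(2·2 + 1) = 37/5; p² − 55·q² = 1369 − 1375 = -6.
  k = 3: m = 5, d = 6, a = ⌊(7 + 5)/6⌋ = 2; p/q = (2·37 + 15)/(2·5 + 2) = 89/12; p² − 55·q² = 7921 − 7920 = 1.
  The first convergent with p² − 55·q² = 1 gives the fundamental solution (x₁, y₁) = (89, 12).
Step 2: Apply the recurrence (x_{n+1}, y_{n+1}) = (x₁x_n + 55y₁y_n, x₁y_n + y₁x_n) repeatedly.
  From (x_1, y_1) = (89, 12): x_2 = 89·89 + 55·12·12 = 15841; y_2 = 89·12 + 12·89 = 2136.
  From (x_2, y_2) = (15841, 2136): x_3 = 89·15841 + 55·12·2136 = 2819609; y_3 = 89·2136 + 12·15841 = 380196.
  From (x_3, y_3) = (2819609, 380196): x_4 = 89·2819609 + 55·12·380196 = 501874561; y_4 = 89·380196 + 12·2819609 = 67672752.
  From (x_4, y_4) = (501874561, 67672752): x_5 = 89·501874561 + 55·12·67672752 = 89330852249; y_5 = 89·67672752 + 12·501874561 = 12045369660.
Step 3: Verify x_5² - 55·y_5² = 7980001163532668358001 - 7980001163532668358000 = 1 (should be 1). ✓

(x_1, y_1) = (89, 12); (x_5, y_5) = (89330852249, 12045369660).


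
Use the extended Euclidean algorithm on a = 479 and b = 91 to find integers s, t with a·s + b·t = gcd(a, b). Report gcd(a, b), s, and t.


Euclidean algorithm on (479, 91) — divide until remainder is 0:
  479 = 5 · 91 + 24
  91 = 3 · 24 + 19
  24 = 1 · 19 + 5
  19 = 3 · 5 + 4
  5 = 1 · 4 + 1
  4 = 4 · 1 + 0
gcd(479, 91) = 1.
Track Bezout coefficients alongside the remainders: start with r₀ = 479 = a·1 + b·0 (s = 1, t = 0) and r₁ = 91 = a·0 + b·1 (s = 0, t = 1); each new remainder r_{k+1} = r_{k-1} − q_k·r_k inherits s_{k+1} = s_{k-1} − q_k·s_k, t_{k+1} = t_{k-1} − q_k·t_k, so r_k = a·s_k + b·t_k at every step:
  q = 5: r = 24, s = 1 − 5·0 = 1, t = 0 − 5·1 = -5  (check: 479·1 + 91·(-5) = 24)
  q = 3: r = 19, s = 0 − 3·1 = -3, t = 1 − 3·(-5) = 16  (check: 479·(-3) + 91·16 = 19)
  q = 1: r = 5, s = 1 − 1·(-3) = 4, t = -5 − 1·16 = -21  (check: 479·4 + 91·(-21) = 5)
  q = 3: r = 4, s = -3 − 3·4 = -15, t = 16 − 3·(-21) = 79  (check: 479·(-15) + 91·79 = 4)
  q = 1: r = 1, s = 4 − 1·(-15) = 19, t = -21 − 1·79 = -100  (check: 479·19 + 91·(-100) = 1)
The row with r = 1 (the gcd) gives the Bezout coefficients s = 19, t = -100.
Result: 479 · (19) + 91 · (-100) = 1.

gcd(479, 91) = 1; s = 19, t = -100 (check: 479·19 + 91·(-100) = 1).


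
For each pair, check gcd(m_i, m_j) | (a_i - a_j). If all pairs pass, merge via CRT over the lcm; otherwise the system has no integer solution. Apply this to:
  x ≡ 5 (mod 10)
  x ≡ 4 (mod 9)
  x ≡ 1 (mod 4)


Moduli 10, 9, 4 are not pairwise coprime, so CRT works modulo lcm(m_i) when all pairwise compatibility conditions hold.
Pairwise compatibility: gcd(m_i, m_j) must divide a_i - a_j for every pair.
Merge one congruence at a time:
  Start: x ≡ 5 (mod 10).
  Combine with x ≡ 4 (mod 9): gcd(10, 9) = 1; 4 - 5 = -1, which IS divisible by 1, so compatible.
    Write x = 5 + 10·t and substitute into x ≡ 4 (mod 9): 10·t ≡ 4 − 5 = -1 (mod 9).
    Reduce coefficients mod 9: 1·t ≡ 8 (mod 9).
    So t ≡ 8 (mod 9).
    Then x = 5 + 10·8 = 85, valid modulo lcm(10, 9) = 90: x ≡ 85 (mod 90).
  Combine with x ≡ 1 (mod 4): gcd(90, 4) = 2; 1 - 85 = -84, which IS divisible by 2, so compatible.
    Write x = 85 + 90·t and substitute into x ≡ 1 (mod 4): 90·t ≡ 1 − 85 = -84 (mod 4).
    Divide the congruence (and modulus) by g = 2: 45·t ≡ -42 (mod 2).
    Reduce coefficients mod 2: 1·t ≡ 0 (mod 2).
    So t ≡ 0 (mod 2).
    Then x = 85 + 90·0 = 85, valid modulo lcm(90, 4) = 180: x ≡ 85 (mod 180).
Verify: 85 mod 10 = 5, 85 mod 9 = 4, 85 mod 4 = 1.

x ≡ 85 (mod 180).


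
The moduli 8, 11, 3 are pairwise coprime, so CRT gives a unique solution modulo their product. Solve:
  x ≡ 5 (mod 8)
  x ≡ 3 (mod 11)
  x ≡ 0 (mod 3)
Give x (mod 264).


Moduli 8, 11, 3 are pairwise coprime; by CRT there is a unique solution modulo M = 8 · 11 · 3 = 264.
Solve pairwise, accumulating the modulus:
  Start with x ≡ 5 (mod 8).
  Combine with x ≡ 3 (mod 11): since gcd(8, 11) = 1, we get a unique residue mod 88.
    Write x = 5 + 8·t and substitute into x ≡ 3 (mod 11): 8·t ≡ 3 − 5 = -2 (mod 11).
    Reduce coefficients mod 11: 8·t ≡ 9 (mod 11).
    The inverse of 8 mod 11 is 7 (since 8·7 = 56 = 5·11 + 1), so t ≡ 7·9 = 63 ≡ 8 (mod 11).
    Then x = 5 + 8·8 = 69, valid modulo lcm(8, 11) = 88: x ≡ 69 (mod 88).
  Combine with x ≡ 0 (mod 3): since gcd(88, 3) = 1, we get a unique residue mod 264.
    Write x = 69 + 88·t and substitute into x ≡ 0 (mod 3): 88·t ≡ 0 − 69 = -69 (mod 3).
    Reduce coefficients mod 3: 1·t ≡ 0 (mod 3).
    So t ≡ 0 (mod 3).
    Then x = 69 + 88·0 = 69, valid modulo lcm(88, 3) = 264: x ≡ 69 (mod 264).
Verify: 69 mod 8 = 5 ✓, 69 mod 11 = 3 ✓, 69 mod 3 = 0 ✓.

x ≡ 69 (mod 264).


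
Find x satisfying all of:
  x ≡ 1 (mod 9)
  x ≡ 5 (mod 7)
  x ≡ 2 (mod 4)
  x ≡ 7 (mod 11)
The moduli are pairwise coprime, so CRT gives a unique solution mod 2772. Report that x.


Product of moduli M = 9 · 7 · 4 · 11 = 2772.
Merge one congruence at a time:
  Start: x ≡ 1 (mod 9).
  Combine with x ≡ 5 (mod 7); new modulus lcm = 63.
    Write x = 1 + 9·t and substitute into x ≡ 5 (mod 7): 9·t ≡ 5 − 1 = 4 (mod 7).
    Reduce coefficients mod 7: 2·t ≡ 4 (mod 7).
    The inverse of 2 mod 7 is 4 (since 2·4 = 8 = 1·7 + 1), so t ≡ 4·4 = 16 ≡ 2 (mod 7).
    Then x = 1 + 9·2 = 19, valid modulo lcm(9, 7) = 63: x ≡ 19 (mod 63).
  Combine with x ≡ 2 (mod 4); new modulus lcm = 252.
    Write x = 19 + 63·t and substitute into x ≡ 2 (mod 4): 63·t ≡ 2 − 19 = -17 (mod 4).
    Reduce coefficients mod 4: 3·t ≡ 3 (mod 4).
    The inverse of 3 mod 4 is 3 (since 3·3 = 9 = 2·4 + 1), so t ≡ 3·3 = 9 ≡ 1 (mod 4).
    Then x = 19 + 63·1 = 82, valid modulo lcm(63, 4) = 252: x ≡ 82 (mod 252).
  Combine with x ≡ 7 (mod 11); new modulus lcm = 2772.
    Write x = 82 + 252·t and substitute into x ≡ 7 (mod 11): 252·t ≡ 7 − 82 = -75 (mod 11).
    Reduce coefficients mod 11: 10·t ≡ 2 (mod 11).
    The inverse of 10 mod 11 is 10 (since 10·10 = 100 = 9·11 + 1), so t ≡ 10·2 = 20 ≡ 9 (mod 11).
    Then x = 82 + 252·9 = 2350, valid modulo lcm(252, 11) = 2772: x ≡ 2350 (mod 2772).
Verify against each original: 2350 mod 9 = 1, 2350 mod 7 = 5, 2350 mod 4 = 2, 2350 mod 11 = 7.

x ≡ 2350 (mod 2772).


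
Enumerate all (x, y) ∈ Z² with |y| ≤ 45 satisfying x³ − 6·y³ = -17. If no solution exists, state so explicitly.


The equation is x³ - 6y³ = -17. For fixed y, x³ = 6·y³ − 17, so a solution requires the RHS to be a perfect cube.
Strategy: iterate y from -45 to 45, compute RHS = 6·y³ − 17, and check whether it is a (positive or negative) perfect cube.
Check small values of y:
  y = 0: RHS = -17 is not a perfect cube.
  y = 1: RHS = -11 is not a perfect cube.
  y = -1: RHS = -23 is not a perfect cube.
  y = 2: RHS = 31 is not a perfect cube.
  y = -2: RHS = -65 is not a perfect cube.
  y = 3: RHS = 145 is not a perfect cube.
  y = -3: RHS = -179 is not a perfect cube.
Continuing the search up to |y| = 45 finds no solutions either.
No (x, y) in the scanned range satisfies the equation.

No integer solutions with |y| ≤ 45.


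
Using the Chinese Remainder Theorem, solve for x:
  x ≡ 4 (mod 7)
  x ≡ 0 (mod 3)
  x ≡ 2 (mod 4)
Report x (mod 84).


Moduli 7, 3, 4 are pairwise coprime; by CRT there is a unique solution modulo M = 7 · 3 · 4 = 84.
Solve pairwise, accumulating the modulus:
  Start with x ≡ 4 (mod 7).
  Combine with x ≡ 0 (mod 3): since gcd(7, 3) = 1, we get a unique residue mod 21.
    Write x = 4 + 7·t and substitute into x ≡ 0 (mod 3): 7·t ≡ 0 − 4 = -4 (mod 3).
    Reduce coefficients mod 3: 1·t ≡ 2 (mod 3).
    So t ≡ 2 (mod 3).
    Then x = 4 + 7·2 = 18, valid modulo lcm(7, 3) = 21: x ≡ 18 (mod 21).
  Combine with x ≡ 2 (mod 4): since gcd(21, 4) = 1, we get a unique residue mod 84.
    Write x = 18 + 21·t and substitute into x ≡ 2 (mod 4): 21·t ≡ 2 − 18 = -16 (mod 4).
    Reduce coefficients mod 4: 1·t ≡ 0 (mod 4).
    So t ≡ 0 (mod 4).
    Then x = 18 + 21·0 = 18, valid modulo lcm(21, 4) = 84: x ≡ 18 (mod 84).
Verify: 18 mod 7 = 4 ✓, 18 mod 3 = 0 ✓, 18 mod 4 = 2 ✓.

x ≡ 18 (mod 84).


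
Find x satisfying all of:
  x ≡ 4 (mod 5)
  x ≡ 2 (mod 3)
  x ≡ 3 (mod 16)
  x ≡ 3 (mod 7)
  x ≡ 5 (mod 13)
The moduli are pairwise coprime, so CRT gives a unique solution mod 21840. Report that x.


Product of moduli M = 5 · 3 · 16 · 7 · 13 = 21840.
Merge one congruence at a time:
  Start: x ≡ 4 (mod 5).
  Combine with x ≡ 2 (mod 3); new modulus lcm = 15.
    Write x = 4 + 5·t and substitute into x ≡ 2 (mod 3): 5·t ≡ 2 − 4 = -2 (mod 3).
    Reduce coefficients mod 3: 2·t ≡ 1 (mod 3).
    The inverse of 2 mod 3 is 2 (since 2·2 = 4 = 1·3 + 1), so t ≡ 2·1 = 2 ≡ 2 (mod 3).
    Then x = 4 + 5·2 = 14, valid modulo lcm(5, 3) = 15: x ≡ 14 (mod 15).
  Combine with x ≡ 3 (mod 16); new modulus lcm = 240.
    Write x = 14 + 15·t and substitute into x ≡ 3 (mod 16): 15·t ≡ 3 − 14 = -11 (mod 16).
    Reduce coefficients mod 16: 15·t ≡ 5 (mod 16).
    The inverse of 15 mod 16 is 15 (since 15·15 = 225 = 14·16 + 1), so t ≡ 15·5 = 75 ≡ 11 (mod 16).
    Then x = 14 + 15·11 = 179, valid modulo lcm(15, 16) = 240: x ≡ 179 (mod 240).
  Combine with x ≡ 3 (mod 7); new modulus lcm = 1680.
    Write x = 179 + 240·t and substitute into x ≡ 3 (mod 7): 240·t ≡ 3 − 179 = -176 (mod 7).
    Reduce coefficients mod 7: 2·t ≡ 6 (mod 7).
    The inverse of 2 mod 7 is 4 (since 2·4 = 8 = 1·7 + 1), so t ≡ 4·6 = 24 ≡ 3 (mod 7).
    Then x = 179 + 240·3 = 899, valid modulo lcm(240, 7) = 1680: x ≡ 899 (mod 1680).
  Combine with x ≡ 5 (mod 13); new modulus lcm = 21840.
    Write x = 899 + 1680·t and substitute into x ≡ 5 (mod 13): 1680·t ≡ 5 − 899 = -894 (mod 13).
    Reduce coefficients mod 13: 3·t ≡ 3 (mod 13).
    The inverse of 3 mod 13 is 9 (since 3·9 = 27 = 2·13 + 1), so t ≡ 9·3 = 27 ≡ 1 (mod 13).
    Then x = 899 + 1680·1 = 2579, valid modulo lcm(1680, 13) = 21840: x ≡ 2579 (mod 21840).
Verify against each original: 2579 mod 5 = 4, 2579 mod 3 = 2, 2579 mod 16 = 3, 2579 mod 7 = 3, 2579 mod 13 = 5.

x ≡ 2579 (mod 21840).


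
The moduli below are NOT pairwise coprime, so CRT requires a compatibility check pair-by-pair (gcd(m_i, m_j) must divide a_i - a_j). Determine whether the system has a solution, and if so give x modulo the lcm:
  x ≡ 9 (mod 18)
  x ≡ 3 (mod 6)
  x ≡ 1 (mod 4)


Moduli 18, 6, 4 are not pairwise coprime, so CRT works modulo lcm(m_i) when all pairwise compatibility conditions hold.
Pairwise compatibility: gcd(m_i, m_j) must divide a_i - a_j for every pair.
Merge one congruence at a time:
  Start: x ≡ 9 (mod 18).
  Combine with x ≡ 3 (mod 6): gcd(18, 6) = 6; 3 - 9 = -6, which IS divisible by 6, so compatible.
    Write x = 9 + 18·t and substitute into x ≡ 3 (mod 6): 18·t ≡ 3 − 9 = -6 (mod 6).
    Divide the congruence (and modulus) by g = 6: 3·t ≡ -1 (mod 1).
    Modulo 1 every t works; take t = 0.
    Then x = 9 + 18·0 = 9, valid modulo lcm(18, 6) = 18: x ≡ 9 (mod 18).
  Combine with x ≡ 1 (mod 4): gcd(18, 4) = 2; 1 - 9 = -8, which IS divisible by 2, so compatible.
    Write x = 9 + 18·t and substitute into x ≡ 1 (mod 4): 18·t ≡ 1 − 9 = -8 (mod 4).
    Divide the congruence (and modulus) by g = 2: 9·t ≡ -4 (mod 2).
    Reduce coefficients mod 2: 1·t ≡ 0 (mod 2).
    So t ≡ 0 (mod 2).
    Then x = 9 + 18·0 = 9, valid modulo lcm(18, 4) = 36: x ≡ 9 (mod 36).
Verify: 9 mod 18 = 9, 9 mod 6 = 3, 9 mod 4 = 1.

x ≡ 9 (mod 36).


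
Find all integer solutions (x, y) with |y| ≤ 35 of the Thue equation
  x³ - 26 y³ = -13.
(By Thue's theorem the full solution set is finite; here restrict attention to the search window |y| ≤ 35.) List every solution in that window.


The equation is x³ - 26y³ = -13. For fixed y, x³ = 26·y³ − 13, so a solution requires the RHS to be a perfect cube.
Strategy: iterate y from -35 to 35, compute RHS = 26·y³ − 13, and check whether it is a (positive or negative) perfect cube.
Check small values of y:
  y = 0: RHS = -13 is not a perfect cube.
  y = 1: RHS = 13 is not a perfect cube.
  y = -1: RHS = -39 is not a perfect cube.
  y = 2: RHS = 195 is not a perfect cube.
  y = -2: RHS = -221 is not a perfect cube.
  y = 3: RHS = 689 is not a perfect cube.
  y = -3: RHS = -715 is not a perfect cube.
Continuing the search up to |y| = 35 finds no solutions either.
No (x, y) in the scanned range satisfies the equation.

No integer solutions with |y| ≤ 35.


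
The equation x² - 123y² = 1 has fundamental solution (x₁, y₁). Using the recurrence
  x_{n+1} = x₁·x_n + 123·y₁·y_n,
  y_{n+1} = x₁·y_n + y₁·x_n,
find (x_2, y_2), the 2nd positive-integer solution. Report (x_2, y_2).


Step 1: Find the fundamental solution (x₁, y₁) of x² - 123y² = 1.
  Expand √123 as a continued fraction. a₀ = ⌊√123⌋ = 11; iterate m_{k+1} = d_k·a_k − m_k, d_{k+1} = (123 − m_{k+1}²)/d_k, a_{k+1} = ⌊(a₀ + m_{k+1})/d_{k+1}⌋ (starting m₀ = 0, d₀ = 1), with convergents p_k = a_k·p_{k-1} + p_{k-2}, q_k = a_k·q_{k-1} + q_{k-2} (p₋₁ = 1, q₋₁ = 0):
  k = 0: a₀ = 11; p₀/q₀ = 11/1; p₀² − 123·q₀² = 121 − 123 = -2.
  k = 1: m = 11, d = 2, a = ⌊(11 + 11)/2⌋ = 11; p/q = (11·11 + 1)/(11·1 + 0) = 122/11; p² − 123·q² = 14884 − 14883 = 1.
  The first convergent with p² − 123·q² = 1 gives the fundamental solution (x₁, y₁) = (122, 11).
Step 2: Apply the recurrence (x_{n+1}, y_{n+1}) = (x₁x_n + 123y₁y_n, x₁y_n + y₁x_n) repeatedly.
  From (x_1, y_1) = (122, 11): x_2 = 122·122 + 123·11·11 = 29767; y_2 = 122·11 + 11·122 = 2684.
Step 3: Verify x_2² - 123·y_2² = 886074289 - 886074288 = 1 (should be 1). ✓

(x_1, y_1) = (122, 11); (x_2, y_2) = (29767, 2684).


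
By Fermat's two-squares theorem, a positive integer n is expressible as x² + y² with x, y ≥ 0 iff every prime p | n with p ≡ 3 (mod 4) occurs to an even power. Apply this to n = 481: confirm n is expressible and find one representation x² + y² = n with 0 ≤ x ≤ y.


Step 1: Factor n = 481 = 13 · 37.
Step 2: Check the mod-4 condition on each prime factor: 13 ≡ 1 (mod 4), exponent 1; 37 ≡ 1 (mod 4), exponent 1.
All primes ≡ 3 (mod 4) appear to even exponent (or don't appear), so by the two-squares theorem n IS expressible as a sum of two squares.
Step 3: Build a representation. Here n = 13 · 37 is a product of primes ≡ 1 (mod 4). Each prime p ≡ 1 (mod 4) is itself a sum of two squares; find a² by testing p − a² for a perfect square:
  13: 13 − 1² = 12, 13 − 2² = 9 = 3² ⇒ 13 = 2² + 3².
  37: 37 − 1² = 36 = 6² ⇒ 37 = 1² + 6².
  Combine using the Brahmagupta–Fibonacci identity (a² + b²)(c² + d²) = (ac − bd)² + (ad + bc)² = (ac + bd)² + (ad − bc)²:
  13 · 37 = 481: from (2² + 3²)(1² + 6²), take (2·1 − 3·6, 2·6 + 3·1) = (2 − 18, 12 + 3) = (-16, 15); dropping signs (only squares matter) gives (16, 15); check 16² + 15² = 256 + 225 = 481 ✓.
Step 4: Order so x ≤ y and verify: 15² + 16² = 225 + 256 = 481 = n. ✓

n = 481 = 15² + 16² (one valid representation with x ≤ y).


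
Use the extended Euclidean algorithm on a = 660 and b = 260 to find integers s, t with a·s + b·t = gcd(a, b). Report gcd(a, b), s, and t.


Euclidean algorithm on (660, 260) — divide until remainder is 0:
  660 = 2 · 260 + 140
  260 = 1 · 140 + 120
  140 = 1 · 120 + 20
  120 = 6 · 20 + 0
gcd(660, 260) = 20.
Track Bezout coefficients alongside the remainders: start with r₀ = 660 = a·1 + b·0 (s = 1, t = 0) and r₁ = 260 = a·0 + b·1 (s = 0, t = 1); each new remainder r_{k+1} = r_{k-1} − q_k·r_k inherits s_{k+1} = s_{k-1} − q_k·s_k, t_{k+1} = t_{k-1} − q_k·t_k, so r_k = a·s_k + b·t_k at every step:
  q = 2: r = 140, s = 1 − 2·0 = 1, t = 0 − 2·1 = -2  (check: 660·1 + 260·(-2) = 140)
  q = 1: r = 120, s = 0 − 1·1 = -1, t = 1 − 1·(-2) = 3  (check: 660·(-1) + 260·3 = 120)
  q = 1: r = 20, s = 1 − 1·(-1) = 2, t = -2 − 1·3 = -5  (check: 660·2 + 260·(-5) = 20)
The row with r = 20 (the gcd) gives the Bezout coefficients s = 2, t = -5.
Result: 660 · (2) + 260 · (-5) = 20.

gcd(660, 260) = 20; s = 2, t = -5 (check: 660·2 + 260·(-5) = 20).


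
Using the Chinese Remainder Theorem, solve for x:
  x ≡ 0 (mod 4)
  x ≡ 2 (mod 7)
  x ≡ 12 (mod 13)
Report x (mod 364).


Moduli 4, 7, 13 are pairwise coprime; by CRT there is a unique solution modulo M = 4 · 7 · 13 = 364.
Solve pairwise, accumulating the modulus:
  Start with x ≡ 0 (mod 4).
  Combine with x ≡ 2 (mod 7): since gcd(4, 7) = 1, we get a unique residue mod 28.
    Write x = 0 + 4·t and substitute into x ≡ 2 (mod 7): 4·t ≡ 2 − 0 = 2 (mod 7).
    The inverse of 4 mod 7 is 2 (since 4·2 = 8 = 1·7 + 1), so t ≡ 2·2 = 4 ≡ 4 (mod 7).
    Then x = 0 + 4·4 = 16, valid modulo lcm(4, 7) = 28: x ≡ 16 (mod 28).
  Combine with x ≡ 12 (mod 13): since gcd(28, 13) = 1, we get a unique residue mod 364.
    Write x = 16 + 28·t and substitute into x ≡ 12 (mod 13): 28·t ≡ 12 − 16 = -4 (mod 13).
    Reduce coefficients mod 13: 2·t ≡ 9 (mod 13).
    The inverse of 2 mod 13 is 7 (since 2·7 = 14 = 1·13 + 1), so t ≡ 7·9 = 63 ≡ 11 (mod 13).
    Then x = 16 + 28·11 = 324, valid modulo lcm(28, 13) = 364: x ≡ 324 (mod 364).
Verify: 324 mod 4 = 0 ✓, 324 mod 7 = 2 ✓, 324 mod 13 = 12 ✓.

x ≡ 324 (mod 364).


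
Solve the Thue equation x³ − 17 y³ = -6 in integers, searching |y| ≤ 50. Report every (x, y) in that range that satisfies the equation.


The equation is x³ - 17y³ = -6. For fixed y, x³ = 17·y³ − 6, so a solution requires the RHS to be a perfect cube.
Strategy: iterate y from -50 to 50, compute RHS = 17·y³ − 6, and check whether it is a (positive or negative) perfect cube.
Check small values of y:
  y = 0: RHS = -6 is not a perfect cube.
  y = 1: RHS = 11 is not a perfect cube.
  y = -1: RHS = -23 is not a perfect cube.
  y = 2: RHS = 130 is not a perfect cube.
  y = -2: RHS = -142 is not a perfect cube.
  y = 3: RHS = 453 is not a perfect cube.
  y = -3: RHS = -465 is not a perfect cube.
Continuing the search up to |y| = 50 finds no solutions either.
No (x, y) in the scanned range satisfies the equation.

No integer solutions with |y| ≤ 50.


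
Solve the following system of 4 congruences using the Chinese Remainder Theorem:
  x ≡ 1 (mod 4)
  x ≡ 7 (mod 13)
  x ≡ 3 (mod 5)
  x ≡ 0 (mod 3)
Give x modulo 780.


Product of moduli M = 4 · 13 · 5 · 3 = 780.
Merge one congruence at a time:
  Start: x ≡ 1 (mod 4).
  Combine with x ≡ 7 (mod 13); new modulus lcm = 52.
    Write x = 1 + 4·t and substitute into x ≡ 7 (mod 13): 4·t ≡ 7 − 1 = 6 (mod 13).
    The inverse of 4 mod 13 is 10 (since 4·10 = 40 = 3·13 + 1), so t ≡ 10·6 = 60 ≡ 8 (mod 13).
    Then x = 1 + 4·8 = 33, valid modulo lcm(4, 13) = 52: x ≡ 33 (mod 52).
  Combine with x ≡ 3 (mod 5); new modulus lcm = 260.
    Write x = 33 + 52·t and substitute into x ≡ 3 (mod 5): 52·t ≡ 3 − 33 = -30 (mod 5).
    Reduce coefficients mod 5: 2·t ≡ 0 (mod 5).
    The inverse of 2 mod 5 is 3 (since 2·3 = 6 = 1·5 + 1), so t ≡ 3·0 = 0 ≡ 0 (mod 5).
    Then x = 33 + 52·0 = 33, valid modulo lcm(52, 5) = 260: x ≡ 33 (mod 260).
  Combine with x ≡ 0 (mod 3); new modulus lcm = 780.
    Write x = 33 + 260·t and substitute into x ≡ 0 (mod 3): 260·t ≡ 0 − 33 = -33 (mod 3).
    Reduce coefficients mod 3: 2·t ≡ 0 (mod 3).
    The inverse of 2 mod 3 is 2 (since 2·2 = 4 = 1·3 + 1), so t ≡ 2·0 = 0 ≡ 0 (mod 3).
    Then x = 33 + 260·0 = 33, valid modulo lcm(260, 3) = 780: x ≡ 33 (mod 780).
Verify against each original: 33 mod 4 = 1, 33 mod 13 = 7, 33 mod 5 = 3, 33 mod 3 = 0.

x ≡ 33 (mod 780).


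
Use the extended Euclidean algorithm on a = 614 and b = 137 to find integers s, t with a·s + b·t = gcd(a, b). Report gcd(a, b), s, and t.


Euclidean algorithm on (614, 137) — divide until remainder is 0:
  614 = 4 · 137 + 66
  137 = 2 · 66 + 5
  66 = 13 · 5 + 1
  5 = 5 · 1 + 0
gcd(614, 137) = 1.
Track Bezout coefficients alongside the remainders: start with r₀ = 614 = a·1 + b·0 (s = 1, t = 0) and r₁ = 137 = a·0 + b·1 (s = 0, t = 1); each new remainder r_{k+1} = r_{k-1} − q_k·r_k inherits s_{k+1} = s_{k-1} − q_k·s_k, t_{k+1} = t_{k-1} − q_k·t_k, so r_k = a·s_k + b·t_k at every step:
  q = 4: r = 66, s = 1 − 4·0 = 1, t = 0 − 4·1 = -4  (check: 614·1 + 137·(-4) = 66)
  q = 2: r = 5, s = 0 − 2·1 = -2, t = 1 − 2·(-4) = 9  (check: 614·(-2) + 137·9 = 5)
  q = 13: r = 1, s = 1 − 13·(-2) = 27, t = -4 − 13·9 = -121  (check: 614·27 + 137·(-121) = 1)
The row with r = 1 (the gcd) gives the Bezout coefficients s = 27, t = -121.
Result: 614 · (27) + 137 · (-121) = 1.

gcd(614, 137) = 1; s = 27, t = -121 (check: 614·27 + 137·(-121) = 1).


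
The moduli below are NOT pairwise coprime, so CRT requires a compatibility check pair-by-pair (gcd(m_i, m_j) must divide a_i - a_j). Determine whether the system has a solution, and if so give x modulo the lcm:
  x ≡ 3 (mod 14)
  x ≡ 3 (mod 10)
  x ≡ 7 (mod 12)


Moduli 14, 10, 12 are not pairwise coprime, so CRT works modulo lcm(m_i) when all pairwise compatibility conditions hold.
Pairwise compatibility: gcd(m_i, m_j) must divide a_i - a_j for every pair.
Merge one congruence at a time:
  Start: x ≡ 3 (mod 14).
  Combine with x ≡ 3 (mod 10): gcd(14, 10) = 2; 3 - 3 = 0, which IS divisible by 2, so compatible.
    Write x = 3 + 14·t and substitute into x ≡ 3 (mod 10): 14·t ≡ 3 − 3 = 0 (mod 10).
    Divide the congruence (and modulus) by g = 2: 7·t ≡ 0 (mod 5).
    Reduce coefficients mod 5: 2·t ≡ 0 (mod 5).
    The inverse of 2 mod 5 is 3 (since 2·3 = 6 = 1·5 + 1), so t ≡ 3·0 = 0 ≡ 0 (mod 5).
    Then x = 3 + 14·0 = 3, valid modulo lcm(14, 10) = 70: x ≡ 3 (mod 70).
  Combine with x ≡ 7 (mod 12): gcd(70, 12) = 2; 7 - 3 = 4, which IS divisible by 2, so compatible.
    Write x = 3 + 70·t and substitute into x ≡ 7 (mod 12): 70·t ≡ 7 − 3 = 4 (mod 12).
    Divide the congruence (and modulus) by g = 2: 35·t ≡ 2 (mod 6).
    Reduce coefficients mod 6: 5·t ≡ 2 (mod 6).
    The inverse of 5 mod 6 is 5 (since 5·5 = 25 = 4·6 + 1), so t ≡ 5·2 = 10 ≡ 4 (mod 6).
    Then x = 3 + 70·4 = 283, valid modulo lcm(70, 12) = 420: x ≡ 283 (mod 420).
Verify: 283 mod 14 = 3, 283 mod 10 = 3, 283 mod 12 = 7.

x ≡ 283 (mod 420).


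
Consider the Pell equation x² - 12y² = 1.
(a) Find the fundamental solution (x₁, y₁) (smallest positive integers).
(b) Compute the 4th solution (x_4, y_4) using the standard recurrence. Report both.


Step 1: Find the fundamental solution (x₁, y₁) of x² - 12y² = 1.
  Expand √12 as a continued fraction. a₀ = ⌊√12⌋ = 3; iterate m_{k+1} = d_k·a_k − m_k, d_{k+1} = (12 − m_{k+1}²)/d_k, a_{k+1} = ⌊(a₀ + m_{k+1})/d_{k+1}⌋ (starting m₀ = 0, d₀ = 1), with convergents p_k = a_k·p_{k-1} + p_{k-2}, q_k = a_k·q_{k-1} + q_{k-2} (p₋₁ = 1, q₋₁ = 0):
  k = 0: a₀ = 3; p₀/q₀ = 3/1; p₀² − 12·q₀² = 9 − 12 = -3.
  k = 1: m = 3, d = 3, a = ⌊(3 + 3)/3⌋ = 2; p/q = (2·3 + 1)/(2·1 + 0) = 7/2; p² − 12·q² = 49 − 48 = 1.
  The first convergent with p² − 12·q² = 1 gives the fundamental solution (x₁, y₁) = (7, 2).
Step 2: Apply the recurrence (x_{n+1}, y_{n+1}) = (x₁x_n + 12y₁y_n, x₁y_n + y₁x_n) repeatedly.
  From (x_1, y_1) = (7, 2): x_2 = 7·7 + 12·2·2 = 97; y_2 = 7·2 + 2·7 = 28.
  From (x_2, y_2) = (97, 28): x_3 = 7·97 + 12·2·28 = 1351; y_3 = 7·28 + 2·97 = 390.
  From (x_3, y_3) = (1351, 390): x_4 = 7·1351 + 12·2·390 = 18817; y_4 = 7·390 + 2·1351 = 5432.
Step 3: Verify x_4² - 12·y_4² = 354079489 - 354079488 = 1 (should be 1). ✓

(x_1, y_1) = (7, 2); (x_4, y_4) = (18817, 5432).


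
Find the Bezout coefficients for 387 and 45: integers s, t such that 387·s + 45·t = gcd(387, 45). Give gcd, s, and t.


Euclidean algorithm on (387, 45) — divide until remainder is 0:
  387 = 8 · 45 + 27
  45 = 1 · 27 + 18
  27 = 1 · 18 + 9
  18 = 2 · 9 + 0
gcd(387, 45) = 9.
Track Bezout coefficients alongside the remainders: start with r₀ = 387 = a·1 + b·0 (s = 1, t = 0) and r₁ = 45 = a·0 + b·1 (s = 0, t = 1); each new remainder r_{k+1} = r_{k-1} − q_k·r_k inherits s_{k+1} = s_{k-1} − q_k·s_k, t_{k+1} = t_{k-1} − q_k·t_k, so r_k = a·s_k + b·t_k at every step:
  q = 8: r = 27, s = 1 − 8·0 = 1, t = 0 − 8·1 = -8  (check: 387·1 + 45·(-8) = 27)
  q = 1: r = 18, s = 0 − 1·1 = -1, t = 1 − 1·(-8) = 9  (check: 387·(-1) + 45·9 = 18)
  q = 1: r = 9, s = 1 − 1·(-1) = 2, t = -8 − 1·9 = -17  (check: 387·2 + 45·(-17) = 9)
The row with r = 9 (the gcd) gives the Bezout coefficients s = 2, t = -17.
Result: 387 · (2) + 45 · (-17) = 9.

gcd(387, 45) = 9; s = 2, t = -17 (check: 387·2 + 45·(-17) = 9).


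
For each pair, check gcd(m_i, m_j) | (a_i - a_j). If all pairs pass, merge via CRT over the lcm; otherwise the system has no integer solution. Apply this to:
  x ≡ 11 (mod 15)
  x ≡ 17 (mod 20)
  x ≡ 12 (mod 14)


Moduli 15, 20, 14 are not pairwise coprime, so CRT works modulo lcm(m_i) when all pairwise compatibility conditions hold.
Pairwise compatibility: gcd(m_i, m_j) must divide a_i - a_j for every pair.
Merge one congruence at a time:
  Start: x ≡ 11 (mod 15).
  Combine with x ≡ 17 (mod 20): gcd(15, 20) = 5, and 17 - 11 = 6 is NOT divisible by 5.
    ⇒ system is inconsistent (no integer solution).

No solution (the system is inconsistent).


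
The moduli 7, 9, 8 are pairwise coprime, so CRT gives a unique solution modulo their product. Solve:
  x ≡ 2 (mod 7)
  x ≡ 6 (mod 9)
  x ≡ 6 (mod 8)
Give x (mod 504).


Moduli 7, 9, 8 are pairwise coprime; by CRT there is a unique solution modulo M = 7 · 9 · 8 = 504.
Solve pairwise, accumulating the modulus:
  Start with x ≡ 2 (mod 7).
  Combine with x ≡ 6 (mod 9): since gcd(7, 9) = 1, we get a unique residue mod 63.
    Write x = 2 + 7·t and substitute into x ≡ 6 (mod 9): 7·t ≡ 6 − 2 = 4 (mod 9).
    The inverse of 7 mod 9 is 4 (since 7·4 = 28 = 3·9 + 1), so t ≡ 4·4 = 16 ≡ 7 (mod 9).
    Then x = 2 + 7·7 = 51, valid modulo lcm(7, 9) = 63: x ≡ 51 (mod 63).
  Combine with x ≡ 6 (mod 8): since gcd(63, 8) = 1, we get a unique residue mod 504.
    Write x = 51 + 63·t and substitute into x ≡ 6 (mod 8): 63·t ≡ 6 − 51 = -45 (mod 8).
    Reduce coefficients mod 8: 7·t ≡ 3 (mod 8).
    The inverse of 7 mod 8 is 7 (since 7·7 = 49 = 6·8 + 1), so t ≡ 7·3 = 21 ≡ 5 (mod 8).
    Then x = 51 + 63·5 = 366, valid modulo lcm(63, 8) = 504: x ≡ 366 (mod 504).
Verify: 366 mod 7 = 2 ✓, 366 mod 9 = 6 ✓, 366 mod 8 = 6 ✓.

x ≡ 366 (mod 504).


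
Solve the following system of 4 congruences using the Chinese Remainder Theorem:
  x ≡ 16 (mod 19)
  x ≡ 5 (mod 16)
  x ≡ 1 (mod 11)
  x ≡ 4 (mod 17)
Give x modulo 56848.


Product of moduli M = 19 · 16 · 11 · 17 = 56848.
Merge one congruence at a time:
  Start: x ≡ 16 (mod 19).
  Combine with x ≡ 5 (mod 16); new modulus lcm = 304.
    Write x = 16 + 19·t and substitute into x ≡ 5 (mod 16): 19·t ≡ 5 − 16 = -11 (mod 16).
    Reduce coefficients mod 16: 3·t ≡ 5 (mod 16).
    The inverse of 3 mod 16 is 11 (since 3·11 = 33 = 2·16 + 1), so t ≡ 11·5 = 55 ≡ 7 (mod 16).
    Then x = 16 + 19·7 = 149, valid modulo lcm(19, 16) = 304: x ≡ 149 (mod 304).
  Combine with x ≡ 1 (mod 11); new modulus lcm = 3344.
    Write x = 149 + 304·t and substitute into x ≡ 1 (mod 11): 304·t ≡ 1 − 149 = -148 (mod 11).
    Reduce coefficients mod 11: 7·t ≡ 6 (mod 11).
    The inverse of 7 mod 11 is 8 (since 7·8 = 56 = 5·11 + 1), so t ≡ 8·6 = 48 ≡ 4 (mod 11).
    Then x = 149 + 304·4 = 1365, valid modulo lcm(304, 11) = 3344: x ≡ 1365 (mod 3344).
  Combine with x ≡ 4 (mod 17); new modulus lcm = 56848.
    Write x = 1365 + 3344·t and substitute into x ≡ 4 (mod 17): 3344·t ≡ 4 − 1365 = -1361 (mod 17).
    Reduce coefficients mod 17: 12·t ≡ 16 (mod 17).
    The inverse of 12 mod 17 is 10 (since 12·10 = 120 = 7·17 + 1), so t ≡ 10·16 = 160 ≡ 7 (mod 17).
    Then x = 1365 + 3344·7 = 24773, valid modulo lcm(3344, 17) = 56848: x ≡ 24773 (mod 56848).
Verify against each original: 24773 mod 19 = 16, 24773 mod 16 = 5, 24773 mod 11 = 1, 24773 mod 17 = 4.

x ≡ 24773 (mod 56848).


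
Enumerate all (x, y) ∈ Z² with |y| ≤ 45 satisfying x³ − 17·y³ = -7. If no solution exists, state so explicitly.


The equation is x³ - 17y³ = -7. For fixed y, x³ = 17·y³ − 7, so a solution requires the RHS to be a perfect cube.
Strategy: iterate y from -45 to 45, compute RHS = 17·y³ − 7, and check whether it is a (positive or negative) perfect cube.
Check small values of y:
  y = 0: RHS = -7 is not a perfect cube.
  y = 1: RHS = 10 is not a perfect cube.
  y = -1: RHS = -24 is not a perfect cube.
  y = 2: RHS = 129 is not a perfect cube.
  y = -2: RHS = -143 is not a perfect cube.
  y = 3: RHS = 452 is not a perfect cube.
  y = -3: RHS = -466 is not a perfect cube.
Continuing the search up to |y| = 45 finds no solutions either.
No (x, y) in the scanned range satisfies the equation.

No integer solutions with |y| ≤ 45.


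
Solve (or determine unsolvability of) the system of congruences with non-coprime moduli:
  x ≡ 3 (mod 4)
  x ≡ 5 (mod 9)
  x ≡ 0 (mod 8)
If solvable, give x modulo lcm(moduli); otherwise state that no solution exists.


Moduli 4, 9, 8 are not pairwise coprime, so CRT works modulo lcm(m_i) when all pairwise compatibility conditions hold.
Pairwise compatibility: gcd(m_i, m_j) must divide a_i - a_j for every pair.
Merge one congruence at a time:
  Start: x ≡ 3 (mod 4).
  Combine with x ≡ 5 (mod 9): gcd(4, 9) = 1; 5 - 3 = 2, which IS divisible by 1, so compatible.
    Write x = 3 + 4·t and substitute into x ≡ 5 (mod 9): 4·t ≡ 5 − 3 = 2 (mod 9).
    The inverse of 4 mod 9 is 7 (since 4·7 = 28 = 3·9 + 1), so t ≡ 7·2 = 14 ≡ 5 (mod 9).
    Then x = 3 + 4·5 = 23, valid modulo lcm(4, 9) = 36: x ≡ 23 (mod 36).
  Combine with x ≡ 0 (mod 8): gcd(36, 8) = 4, and 0 - 23 = -23 is NOT divisible by 4.
    ⇒ system is inconsistent (no integer solution).

No solution (the system is inconsistent).


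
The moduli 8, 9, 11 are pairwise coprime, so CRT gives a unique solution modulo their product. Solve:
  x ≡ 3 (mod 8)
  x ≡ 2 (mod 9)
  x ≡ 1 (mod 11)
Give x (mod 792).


Moduli 8, 9, 11 are pairwise coprime; by CRT there is a unique solution modulo M = 8 · 9 · 11 = 792.
Solve pairwise, accumulating the modulus:
  Start with x ≡ 3 (mod 8).
  Combine with x ≡ 2 (mod 9): since gcd(8, 9) = 1, we get a unique residue mod 72.
    Write x = 3 + 8·t and substitute into x ≡ 2 (mod 9): 8·t ≡ 2 − 3 = -1 (mod 9).
    Reduce coefficients mod 9: 8·t ≡ 8 (mod 9).
    The inverse of 8 mod 9 is 8 (since 8·8 = 64 = 7·9 + 1), so t ≡ 8·8 = 64 ≡ 1 (mod 9).
    Then x = 3 + 8·1 = 11, valid modulo lcm(8, 9) = 72: x ≡ 11 (mod 72).
  Combine with x ≡ 1 (mod 11): since gcd(72, 11) = 1, we get a unique residue mod 792.
    Write x = 11 + 72·t and substitute into x ≡ 1 (mod 11): 72·t ≡ 1 − 11 = -10 (mod 11).
    Reduce coefficients mod 11: 6·t ≡ 1 (mod 11).
    The inverse of 6 mod 11 is 2 (since 6·2 = 12 = 1·11 + 1), so t ≡ 2·1 = 2 ≡ 2 (mod 11).
    Then x = 11 + 72·2 = 155, valid modulo lcm(72, 11) = 792: x ≡ 155 (mod 792).
Verify: 155 mod 8 = 3 ✓, 155 mod 9 = 2 ✓, 155 mod 11 = 1 ✓.

x ≡ 155 (mod 792).


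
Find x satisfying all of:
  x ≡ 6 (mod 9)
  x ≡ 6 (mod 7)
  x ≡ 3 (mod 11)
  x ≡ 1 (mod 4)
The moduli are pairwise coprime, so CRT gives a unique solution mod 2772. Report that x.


Product of moduli M = 9 · 7 · 11 · 4 = 2772.
Merge one congruence at a time:
  Start: x ≡ 6 (mod 9).
  Combine with x ≡ 6 (mod 7); new modulus lcm = 63.
    Write x = 6 + 9·t and substitute into x ≡ 6 (mod 7): 9·t ≡ 6 − 6 = 0 (mod 7).
    Reduce coefficients mod 7: 2·t ≡ 0 (mod 7).
    The inverse of 2 mod 7 is 4 (since 2·4 = 8 = 1·7 + 1), so t ≡ 4·0 = 0 ≡ 0 (mod 7).
    Then x = 6 + 9·0 = 6, valid modulo lcm(9, 7) = 63: x ≡ 6 (mod 63).
  Combine with x ≡ 3 (mod 11); new modulus lcm = 693.
    Write x = 6 + 63·t and substitute into x ≡ 3 (mod 11): 63·t ≡ 3 − 6 = -3 (mod 11).
    Reduce coefficients mod 11: 8·t ≡ 8 (mod 11).
    The inverse of 8 mod 11 is 7 (since 8·7 = 56 = 5·11 + 1), so t ≡ 7·8 = 56 ≡ 1 (mod 11).
    Then x = 6 + 63·1 = 69, valid modulo lcm(63, 11) = 693: x ≡ 69 (mod 693).
  Combine with x ≡ 1 (mod 4); new modulus lcm = 2772.
    Write x = 69 + 693·t and substitute into x ≡ 1 (mod 4): 693·t ≡ 1 − 69 = -68 (mod 4).
    Reduce coefficients mod 4: 1·t ≡ 0 (mod 4).
    So t ≡ 0 (mod 4).
    Then x = 69 + 693·0 = 69, valid modulo lcm(693, 4) = 2772: x ≡ 69 (mod 2772).
Verify against each original: 69 mod 9 = 6, 69 mod 7 = 6, 69 mod 11 = 3, 69 mod 4 = 1.

x ≡ 69 (mod 2772).


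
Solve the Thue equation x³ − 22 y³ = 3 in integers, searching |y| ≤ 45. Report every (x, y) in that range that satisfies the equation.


The equation is x³ - 22y³ = 3. For fixed y, x³ = 22·y³ + 3, so a solution requires the RHS to be a perfect cube.
Strategy: iterate y from -45 to 45, compute RHS = 22·y³ + 3, and check whether it is a (positive or negative) perfect cube.
Check small values of y:
  y = 0: RHS = 3 is not a perfect cube.
  y = 1: RHS = 25 is not a perfect cube.
  y = -1: RHS = -19 is not a perfect cube.
  y = 2: RHS = 179 is not a perfect cube.
  y = -2: RHS = -173 is not a perfect cube.
  y = 3: RHS = 597 is not a perfect cube.
  y = -3: RHS = -591 is not a perfect cube.
Continuing the search up to |y| = 45 finds no solutions either.
No (x, y) in the scanned range satisfies the equation.

No integer solutions with |y| ≤ 45.


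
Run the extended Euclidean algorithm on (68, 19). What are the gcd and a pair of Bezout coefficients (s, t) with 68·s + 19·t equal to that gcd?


Euclidean algorithm on (68, 19) — divide until remainder is 0:
  68 = 3 · 19 + 11
  19 = 1 · 11 + 8
  11 = 1 · 8 + 3
  8 = 2 · 3 + 2
  3 = 1 · 2 + 1
  2 = 2 · 1 + 0
gcd(68, 19) = 1.
Track Bezout coefficients alongside the remainders: start with r₀ = 68 = a·1 + b·0 (s = 1, t = 0) and r₁ = 19 = a·0 + b·1 (s = 0, t = 1); each new remainder r_{k+1} = r_{k-1} − q_k·r_k inherits s_{k+1} = s_{k-1} − q_k·s_k, t_{k+1} = t_{k-1} − q_k·t_k, so r_k = a·s_k + b·t_k at every step:
  q = 3: r = 11, s = 1 − 3·0 = 1, t = 0 − 3·1 = -3  (check: 68·1 + 19·(-3) = 11)
  q = 1: r = 8, s = 0 − 1·1 = -1, t = 1 − 1·(-3) = 4  (check: 68·(-1) + 19·4 = 8)
  q = 1: r = 3, s = 1 − 1·(-1) = 2, t = -3 − 1·4 = -7  (check: 68·2 + 19·(-7) = 3)
  q = 2: r = 2, s = -1 − 2·2 = -5, t = 4 − 2·(-7) = 18  (check: 68·(-5) + 19·18 = 2)
  q = 1: r = 1, s = 2 − 1·(-5) = 7, t = -7 − 1·18 = -25  (check: 68·7 + 19·(-25) = 1)
The row with r = 1 (the gcd) gives the Bezout coefficients s = 7, t = -25.
Result: 68 · (7) + 19 · (-25) = 1.

gcd(68, 19) = 1; s = 7, t = -25 (check: 68·7 + 19·(-25) = 1).
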